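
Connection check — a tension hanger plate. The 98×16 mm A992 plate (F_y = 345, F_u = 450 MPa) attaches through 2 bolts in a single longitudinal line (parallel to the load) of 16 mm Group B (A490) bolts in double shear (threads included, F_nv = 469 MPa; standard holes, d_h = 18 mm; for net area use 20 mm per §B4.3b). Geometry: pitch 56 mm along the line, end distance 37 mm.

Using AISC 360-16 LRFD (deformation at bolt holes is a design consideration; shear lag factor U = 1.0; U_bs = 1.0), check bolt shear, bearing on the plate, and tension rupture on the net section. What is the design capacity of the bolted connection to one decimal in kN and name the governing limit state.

Bolt shear: A_b = π(16)²/4 = 201.06 mm². φR_n = 0.75 × 469 × 201.06 × 2 × 2 = 282.9 kN.
Bearing (16 mm plate, F_u = 450 MPa): end bolts L_c = 37 − 18/2 = 28, R_n = min(1.2×28×16×450, 2.4×16×16×450) = 241.92 kN/bolt; interior L_c = 56 − 18 = 38, R_n = 276.48 kN/bolt. φR_n = 0.75 × (1×241.92 + 1×276.48) = 388.8 kN.
Tension rupture (net): A_n = (98 − 1×20)×16 = 1248 mm² (U = 1.0, A_e = A_n). φR_n = 0.75 × 450 × 1248 = 421.2 kN.
Governing: min(282.9, 388.8, 421.2) = 282.9 kN → bolt shear.

282.9 kN (bolt shear governs)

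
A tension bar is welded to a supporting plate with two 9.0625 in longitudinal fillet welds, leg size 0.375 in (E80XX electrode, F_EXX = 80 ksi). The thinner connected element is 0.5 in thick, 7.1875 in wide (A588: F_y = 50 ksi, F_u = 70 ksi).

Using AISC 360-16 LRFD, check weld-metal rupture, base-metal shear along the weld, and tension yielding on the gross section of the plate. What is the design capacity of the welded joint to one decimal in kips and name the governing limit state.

161.7 kips (gross-section yield governs)

Weld metal: throat = 0.707×0.375 = 0.26513 in, L = 2×9.0625 = 18.125 in. φR_n = 0.75 × 0.6 × 80 × 0.26513 × 18.125 = 173.0 kips.
Base metal shear (0.5 in plate): yield φR_n = 1.0×0.6×50×0.5×18.125 = 271.9 kips; rupture φR_n = 0.75×0.6×70×0.5×18.125 = 285.5 kips; take 271.9 kips (yield).
Tension yield (gross): A_g = 7.1875×0.5 = 3.5938 in². φR_n = 0.90 × 50 × 3.5938 = 161.7 kips.
Governing: min(173.0, 271.9, 161.7) = 161.7 kips → gross-section yield.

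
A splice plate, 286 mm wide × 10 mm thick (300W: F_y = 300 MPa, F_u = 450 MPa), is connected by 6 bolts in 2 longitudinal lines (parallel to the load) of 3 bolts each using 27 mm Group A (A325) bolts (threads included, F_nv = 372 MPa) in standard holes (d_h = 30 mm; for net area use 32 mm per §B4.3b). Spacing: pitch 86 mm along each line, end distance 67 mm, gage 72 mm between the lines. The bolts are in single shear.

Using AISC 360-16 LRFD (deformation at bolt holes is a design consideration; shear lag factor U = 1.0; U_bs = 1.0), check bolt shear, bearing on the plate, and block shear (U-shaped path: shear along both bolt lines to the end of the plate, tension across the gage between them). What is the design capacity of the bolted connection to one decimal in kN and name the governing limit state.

779.0 kN (block shear governs)

Bolt shear: A_b = π(27)²/4 = 572.56 mm². φR_n = 0.75 × 372 × 572.56 × 6 × 1 = 958.5 kN.
Bearing (10 mm plate, F_u = 450 MPa): end bolts L_c = 67 − 30/2 = 52, R_n = min(1.2×52×10×450, 2.4×27×10×450) = 280.8 kN/bolt; interior L_c = 86 − 30 = 56, R_n = 291.6 kN/bolt. φR_n = 0.75 × (2×280.8 + 4×291.6) = 1296.0 kN.
Block shear: shear path 2×[67+2×86] = 2×239 mm, A_gv = 4780, A_nv = 2×(239 − 2.5×32)×10 = 3180 mm²; tension across gage: (72 − 1×32)×10 = 400 mm². R_n = min(0.6×450×3180, 0.6×300×4780) + 1.0×450×400 = min(858.6, 860.4) + 180 = 1038.6 kN. φR_n = 0.75 × 1038.6 = 779.0 kN.
Governing: min(958.5, 1296.0, 779.0) = 779.0 kN → block shear.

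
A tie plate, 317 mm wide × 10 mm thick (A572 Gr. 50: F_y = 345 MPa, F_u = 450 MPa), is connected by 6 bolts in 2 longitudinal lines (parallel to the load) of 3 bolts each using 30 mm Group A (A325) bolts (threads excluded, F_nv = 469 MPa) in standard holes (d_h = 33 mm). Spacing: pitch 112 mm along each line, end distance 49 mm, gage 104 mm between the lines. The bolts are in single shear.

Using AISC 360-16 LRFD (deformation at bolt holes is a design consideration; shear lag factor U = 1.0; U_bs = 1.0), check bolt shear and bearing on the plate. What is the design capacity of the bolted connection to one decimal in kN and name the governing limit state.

Bolt shear: A_b = π(30)²/4 = 706.86 mm². φR_n = 0.75 × 469 × 706.86 × 6 × 1 = 1491.8 kN.
Bearing (10 mm plate, F_u = 450 MPa): end bolts L_c = 49 − 33/2 = 32.5, R_n = min(1.2×32.5×10×450, 2.4×30×10×450) = 175.5 kN/bolt; interior L_c = 112 − 33 = 79, R_n = 324 kN/bolt. φR_n = 0.75 × (2×175.5 + 4×324) = 1235.3 kN.
Governing: min(1491.8, 1235.3) = 1235.3 kN → bearing.

1235.3 kN (bearing governs)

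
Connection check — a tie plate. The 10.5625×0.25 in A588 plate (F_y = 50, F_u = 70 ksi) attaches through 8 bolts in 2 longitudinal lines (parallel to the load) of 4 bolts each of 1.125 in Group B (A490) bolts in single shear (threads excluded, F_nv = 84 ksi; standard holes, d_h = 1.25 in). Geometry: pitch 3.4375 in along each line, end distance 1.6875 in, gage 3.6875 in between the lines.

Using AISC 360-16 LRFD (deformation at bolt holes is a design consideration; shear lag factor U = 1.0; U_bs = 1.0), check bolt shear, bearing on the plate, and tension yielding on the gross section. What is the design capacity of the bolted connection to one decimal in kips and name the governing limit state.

118.8 kips (gross-section yield governs)

Bolt shear: A_b = π(1.125)²/4 = 0.99402 in². φR_n = 0.75 × 84 × 0.99402 × 8 × 1 = 501.0 kips.
Bearing (0.25 in plate, F_u = 70 ksi): end bolts L_c = 1.6875 − 1.25/2 = 1.0625, R_n = min(1.2×1.0625×0.25×70, 2.4×1.125×0.25×70) = 22.313 kips/bolt; interior L_c = 3.4375 − 1.25 = 2.1875, R_n = 45.938 kips/bolt. φR_n = 0.75 × (2×22.313 + 6×45.938) = 240.2 kips.
Tension yield (gross): A_g = 10.5625×0.25 = 2.6406 in². φR_n = 0.90 × 50 × 2.6406 = 118.8 kips.
Governing: min(501.0, 240.2, 118.8) = 118.8 kips → gross-section yield.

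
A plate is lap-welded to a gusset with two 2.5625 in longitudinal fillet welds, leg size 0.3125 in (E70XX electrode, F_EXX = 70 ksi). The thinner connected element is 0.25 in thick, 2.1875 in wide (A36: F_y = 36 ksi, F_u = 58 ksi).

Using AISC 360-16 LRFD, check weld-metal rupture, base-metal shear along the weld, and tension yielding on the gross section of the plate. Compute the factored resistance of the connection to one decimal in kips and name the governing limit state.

17.7 kips (gross-section yield governs)

Weld metal: throat = 0.707×0.3125 = 0.22094 in, L = 2×2.5625 = 5.125 in. φR_n = 0.75 × 0.6 × 70 × 0.22094 × 5.125 = 35.7 kips.
Base metal shear (0.25 in plate): yield φR_n = 1.0×0.6×36×0.25×5.125 = 27.7 kips; rupture φR_n = 0.75×0.6×58×0.25×5.125 = 33.4 kips; take 27.7 kips (yield).
Tension yield (gross): A_g = 2.1875×0.25 = 0.54688 in². φR_n = 0.90 × 36 × 0.54688 = 17.7 kips.
Governing: min(35.7, 27.7, 17.7) = 17.7 kips → gross-section yield.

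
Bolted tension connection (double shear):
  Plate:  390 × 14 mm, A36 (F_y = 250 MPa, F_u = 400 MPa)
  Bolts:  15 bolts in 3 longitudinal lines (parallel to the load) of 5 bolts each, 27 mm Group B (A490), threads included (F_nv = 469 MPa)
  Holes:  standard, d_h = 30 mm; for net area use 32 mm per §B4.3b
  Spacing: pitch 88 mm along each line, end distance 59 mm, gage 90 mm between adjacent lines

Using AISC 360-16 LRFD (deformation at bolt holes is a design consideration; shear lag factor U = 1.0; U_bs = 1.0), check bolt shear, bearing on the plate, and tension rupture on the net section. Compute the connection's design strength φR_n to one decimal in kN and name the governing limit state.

1234.8 kN (net-section rupture governs)

Bolt shear: A_b = π(27)²/4 = 572.56 mm². φR_n = 0.75 × 469 × 572.56 × 15 × 2 = 6041.9 kN.
Bearing (14 mm plate, F_u = 400 MPa): end bolts L_c = 59 − 30/2 = 44, R_n = min(1.2×44×14×400, 2.4×27×14×400) = 295.68 kN/bolt; interior L_c = 88 − 30 = 58, R_n = 362.88 kN/bolt. φR_n = 0.75 × (3×295.68 + 12×362.88) = 3931.2 kN.
Tension rupture (net): A_n = (390 − 3×32)×14 = 4116 mm² (U = 1.0, A_e = A_n). φR_n = 0.75 × 400 × 4116 = 1234.8 kN.
Governing: min(6041.9, 3931.2, 1234.8) = 1234.8 kN → net-section rupture.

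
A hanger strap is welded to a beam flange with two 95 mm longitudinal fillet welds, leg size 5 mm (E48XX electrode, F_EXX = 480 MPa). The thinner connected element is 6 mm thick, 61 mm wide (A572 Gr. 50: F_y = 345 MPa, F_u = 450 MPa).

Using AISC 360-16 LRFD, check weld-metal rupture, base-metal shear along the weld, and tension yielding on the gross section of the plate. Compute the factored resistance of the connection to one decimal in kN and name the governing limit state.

113.6 kN (gross-section yield governs)

Weld metal: throat = 0.707×5 = 3.535 mm, L = 2×95 = 190 mm. φR_n = 0.75 × 0.6 × 480 × 3.535 × 190 = 145.1 kN.
Base metal shear (6 mm plate): yield φR_n = 1.0×0.6×345×6×190 = 236.0 kN; rupture φR_n = 0.75×0.6×450×6×190 = 230.9 kN; take 230.9 kN (rupture).
Tension yield (gross): A_g = 61×6 = 366 mm². φR_n = 0.90 × 345 × 366 = 113.6 kN.
Governing: min(145.1, 230.9, 113.6) = 113.6 kN → gross-section yield.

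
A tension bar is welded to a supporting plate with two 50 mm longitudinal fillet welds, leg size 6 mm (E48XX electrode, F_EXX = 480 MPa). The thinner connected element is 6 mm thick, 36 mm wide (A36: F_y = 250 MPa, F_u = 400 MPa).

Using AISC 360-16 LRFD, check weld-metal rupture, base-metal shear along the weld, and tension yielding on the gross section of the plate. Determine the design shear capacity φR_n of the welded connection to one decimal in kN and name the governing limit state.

48.6 kN (gross-section yield governs)

Weld metal: throat = 0.707×6 = 4.242 mm, L = 2×50 = 100 mm. φR_n = 0.75 × 0.6 × 480 × 4.242 × 100 = 91.6 kN.
Base metal shear (6 mm plate): yield φR_n = 1.0×0.6×250×6×100 = 90.0 kN; rupture φR_n = 0.75×0.6×400×6×100 = 108.0 kN; take 90.0 kN (yield).
Tension yield (gross): A_g = 36×6 = 216 mm². φR_n = 0.90 × 250 × 216 = 48.6 kN.
Governing: min(91.6, 90.0, 48.6) = 48.6 kN → gross-section yield.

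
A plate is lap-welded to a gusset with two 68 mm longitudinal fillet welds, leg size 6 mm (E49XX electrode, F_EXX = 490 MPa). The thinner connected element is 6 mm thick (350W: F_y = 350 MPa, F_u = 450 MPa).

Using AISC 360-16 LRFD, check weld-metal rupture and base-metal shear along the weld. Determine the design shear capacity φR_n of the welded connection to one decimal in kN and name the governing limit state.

127.2 kN (weld metal governs)

Weld metal: throat = 0.707×6 = 4.242 mm, L = 2×68 = 136 mm. φR_n = 0.75 × 0.6 × 490 × 4.242 × 136 = 127.2 kN.
Base metal shear (6 mm plate): yield φR_n = 1.0×0.6×350×6×136 = 171.4 kN; rupture φR_n = 0.75×0.6×450×6×136 = 165.2 kN; take 165.2 kN (rupture).
Governing: min(127.2, 165.2) = 127.2 kN → weld metal.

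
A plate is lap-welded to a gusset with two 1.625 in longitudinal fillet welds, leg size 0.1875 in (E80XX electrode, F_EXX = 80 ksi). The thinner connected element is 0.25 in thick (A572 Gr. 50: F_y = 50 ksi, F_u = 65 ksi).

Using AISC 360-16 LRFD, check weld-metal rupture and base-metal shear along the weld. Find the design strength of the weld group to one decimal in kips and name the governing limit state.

Weld metal: throat = 0.707×0.1875 = 0.13256 in, L = 2×1.625 = 3.25 in. φR_n = 0.75 × 0.6 × 80 × 0.13256 × 3.25 = 15.5 kips.
Base metal shear (0.25 in plate): yield φR_n = 1.0×0.6×50×0.25×3.25 = 24.4 kips; rupture φR_n = 0.75×0.6×65×0.25×3.25 = 23.8 kips; take 23.8 kips (rupture).
Governing: min(15.5, 23.8) = 15.5 kips → weld metal.

15.5 kips (weld metal governs)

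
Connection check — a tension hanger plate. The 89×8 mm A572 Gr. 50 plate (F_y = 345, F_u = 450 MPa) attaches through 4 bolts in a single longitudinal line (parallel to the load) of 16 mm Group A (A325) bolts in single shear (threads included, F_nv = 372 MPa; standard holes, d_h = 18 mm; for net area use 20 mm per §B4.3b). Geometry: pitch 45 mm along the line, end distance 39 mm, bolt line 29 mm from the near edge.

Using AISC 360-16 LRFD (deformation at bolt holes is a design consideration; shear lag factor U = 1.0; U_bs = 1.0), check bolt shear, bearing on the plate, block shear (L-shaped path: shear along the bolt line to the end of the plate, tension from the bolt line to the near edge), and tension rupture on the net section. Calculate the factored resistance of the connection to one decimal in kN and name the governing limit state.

186.3 kN (net-section rupture governs)

Bolt shear: A_b = π(16)²/4 = 201.06 mm². φR_n = 0.75 × 372 × 201.06 × 4 × 1 = 224.4 kN.
Bearing (8 mm plate, F_u = 450 MPa): end bolts L_c = 39 − 18/2 = 30, R_n = min(1.2×30×8×450, 2.4×16×8×450) = 129.6 kN/bolt; interior L_c = 45 − 18 = 27, R_n = 116.64 kN/bolt. φR_n = 0.75 × (1×129.6 + 3×116.64) = 359.6 kN.
Block shear: shear path 1×[39+3×45] = 1×174 mm, A_gv = 1392, A_nv = 1×(174 − 3.5×20)×8 = 832 mm²; tension to near edge: (29 − 0.5×20)×8 = 152 mm². R_n = min(0.6×450×832, 0.6×345×1392) + 1.0×450×152 = min(224.64, 288.14) + 68.4 = 293.04 kN. φR_n = 0.75 × 293.04 = 219.8 kN.
Tension rupture (net): A_n = (89 − 1×20)×8 = 552 mm² (U = 1.0, A_e = A_n). φR_n = 0.75 × 450 × 552 = 186.3 kN.
Governing: min(224.4, 359.6, 219.8, 186.3) = 186.3 kN → net-section rupture.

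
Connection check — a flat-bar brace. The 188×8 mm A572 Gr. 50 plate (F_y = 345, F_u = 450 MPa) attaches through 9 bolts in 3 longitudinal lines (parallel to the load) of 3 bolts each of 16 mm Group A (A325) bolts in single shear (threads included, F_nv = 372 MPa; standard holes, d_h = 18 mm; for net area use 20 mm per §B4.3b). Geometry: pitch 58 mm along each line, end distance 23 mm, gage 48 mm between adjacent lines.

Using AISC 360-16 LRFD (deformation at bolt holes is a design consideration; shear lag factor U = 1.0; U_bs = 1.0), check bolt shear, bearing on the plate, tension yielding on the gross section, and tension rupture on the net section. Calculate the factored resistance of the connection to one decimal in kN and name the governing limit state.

Bolt shear: A_b = π(16)²/4 = 201.06 mm². φR_n = 0.75 × 372 × 201.06 × 9 × 1 = 504.9 kN.
Bearing (8 mm plate, F_u = 450 MPa): end bolts L_c = 23 − 18/2 = 14, R_n = min(1.2×14×8×450, 2.4×16×8×450) = 60.48 kN/bolt; interior L_c = 58 − 18 = 40, R_n = 138.24 kN/bolt. φR_n = 0.75 × (3×60.48 + 6×138.24) = 758.2 kN.
Tension yield (gross): A_g = 188×8 = 1504 mm². φR_n = 0.90 × 345 × 1504 = 467.0 kN.
Tension rupture (net): A_n = (188 − 3×20)×8 = 1024 mm² (U = 1.0, A_e = A_n). φR_n = 0.75 × 450 × 1024 = 345.6 kN.
Governing: min(504.9, 758.2, 467.0, 345.6) = 345.6 kN → net-section rupture.

345.6 kN (net-section rupture governs)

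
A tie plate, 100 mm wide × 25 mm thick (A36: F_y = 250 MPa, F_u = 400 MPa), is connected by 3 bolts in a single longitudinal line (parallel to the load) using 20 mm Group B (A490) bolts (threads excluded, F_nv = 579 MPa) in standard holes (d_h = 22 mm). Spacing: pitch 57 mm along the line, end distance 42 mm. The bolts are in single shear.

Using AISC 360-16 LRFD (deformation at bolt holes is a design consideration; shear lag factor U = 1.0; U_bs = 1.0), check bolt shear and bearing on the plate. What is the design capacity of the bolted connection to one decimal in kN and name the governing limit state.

409.3 kN (bolt shear governs)

Bolt shear: A_b = π(20)²/4 = 314.16 mm². φR_n = 0.75 × 579 × 314.16 × 3 × 1 = 409.3 kN.
Bearing (25 mm plate, F_u = 400 MPa): end bolts L_c = 42 − 22/2 = 31, R_n = min(1.2×31×25×400, 2.4×20×25×400) = 372 kN/bolt; interior L_c = 57 − 22 = 35, R_n = 420 kN/bolt. φR_n = 0.75 × (1×372 + 2×420) = 909.0 kN.
Governing: min(409.3, 909.0) = 409.3 kN → bolt shear.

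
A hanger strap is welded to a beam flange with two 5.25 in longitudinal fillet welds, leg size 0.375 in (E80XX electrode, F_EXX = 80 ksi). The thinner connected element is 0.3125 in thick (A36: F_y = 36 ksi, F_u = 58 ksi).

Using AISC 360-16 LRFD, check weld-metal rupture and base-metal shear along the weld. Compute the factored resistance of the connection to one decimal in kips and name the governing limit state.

70.9 kips (base-metal shear governs)

Weld metal: throat = 0.707×0.375 = 0.26513 in, L = 2×5.25 = 10.5 in. φR_n = 0.75 × 0.6 × 80 × 0.26513 × 10.5 = 100.2 kips.
Base metal shear (0.3125 in plate): yield φR_n = 1.0×0.6×36×0.3125×10.5 = 70.9 kips; rupture φR_n = 0.75×0.6×58×0.3125×10.5 = 85.6 kips; take 70.9 kips (yield).
Governing: min(100.2, 70.9) = 70.9 kips → base-metal shear.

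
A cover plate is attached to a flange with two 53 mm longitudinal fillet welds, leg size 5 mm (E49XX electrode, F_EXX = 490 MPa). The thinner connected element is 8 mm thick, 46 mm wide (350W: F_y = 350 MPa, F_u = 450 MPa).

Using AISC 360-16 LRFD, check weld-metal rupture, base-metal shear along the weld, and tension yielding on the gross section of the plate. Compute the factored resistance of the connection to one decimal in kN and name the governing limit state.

Weld metal: throat = 0.707×5 = 3.535 mm, L = 2×53 = 106 mm. φR_n = 0.75 × 0.6 × 490 × 3.535 × 106 = 82.6 kN.
Base metal shear (8 mm plate): yield φR_n = 1.0×0.6×350×8×106 = 178.1 kN; rupture φR_n = 0.75×0.6×450×8×106 = 171.7 kN; take 171.7 kN (rupture).
Tension yield (gross): A_g = 46×8 = 368 mm². φR_n = 0.90 × 350 × 368 = 115.9 kN.
Governing: min(82.6, 171.7, 115.9) = 82.6 kN → weld metal.

82.6 kN (weld metal governs)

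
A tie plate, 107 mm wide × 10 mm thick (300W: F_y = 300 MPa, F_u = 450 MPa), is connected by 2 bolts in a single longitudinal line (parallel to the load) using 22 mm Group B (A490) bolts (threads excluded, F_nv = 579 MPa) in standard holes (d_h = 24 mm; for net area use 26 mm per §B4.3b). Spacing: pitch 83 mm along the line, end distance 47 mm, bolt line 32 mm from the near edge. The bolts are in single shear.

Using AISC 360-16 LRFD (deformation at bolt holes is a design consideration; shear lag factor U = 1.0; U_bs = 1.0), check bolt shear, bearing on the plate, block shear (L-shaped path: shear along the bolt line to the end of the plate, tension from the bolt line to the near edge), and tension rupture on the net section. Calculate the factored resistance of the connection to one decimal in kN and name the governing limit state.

Bolt shear: A_b = π(22)²/4 = 380.13 mm². φR_n = 0.75 × 579 × 380.13 × 2 × 1 = 330.1 kN.
Bearing (10 mm plate, F_u = 450 MPa): end bolts L_c = 47 − 24/2 = 35, R_n = min(1.2×35×10×450, 2.4×22×10×450) = 189 kN/bolt; interior L_c = 83 − 24 = 59, R_n = 237.6 kN/bolt. φR_n = 0.75 × (1×189 + 1×237.6) = 320.0 kN.
Block shear: shear path 1×[47+1×83] = 1×130 mm, A_gv = 1300, A_nv = 1×(130 − 1.5×26)×10 = 910 mm²; tension to near edge: (32 − 0.5×26)×10 = 190 mm². R_n = min(0.6×450×910, 0.6×300×1300) + 1.0×450×190 = min(245.7, 234) + 85.5 = 319.5 kN. φR_n = 0.75 × 319.5 = 239.6 kN.
Tension rupture (net): A_n = (107 − 1×26)×10 = 810 mm² (U = 1.0, A_e = A_n). φR_n = 0.75 × 450 × 810 = 273.4 kN.
Governing: min(330.1, 320.0, 239.6, 273.4) = 239.6 kN → block shear.

239.6 kN (block shear governs)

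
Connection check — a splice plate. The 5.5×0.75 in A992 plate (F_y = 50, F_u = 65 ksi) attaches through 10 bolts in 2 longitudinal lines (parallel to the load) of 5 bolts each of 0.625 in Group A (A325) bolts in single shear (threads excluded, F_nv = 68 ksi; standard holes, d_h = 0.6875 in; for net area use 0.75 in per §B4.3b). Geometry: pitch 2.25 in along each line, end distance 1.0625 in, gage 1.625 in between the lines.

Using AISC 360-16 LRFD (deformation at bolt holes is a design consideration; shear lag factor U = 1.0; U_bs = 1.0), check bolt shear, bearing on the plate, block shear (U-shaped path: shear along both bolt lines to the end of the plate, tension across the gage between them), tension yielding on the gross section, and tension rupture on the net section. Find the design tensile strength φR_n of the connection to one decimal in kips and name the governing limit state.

146.3 kips (net-section rupture governs)

Bolt shear: A_b = π(0.625)²/4 = 0.3068 in². φR_n = 0.75 × 68 × 0.3068 × 10 × 1 = 156.5 kips.
Bearing (0.75 in plate, F_u = 65 ksi): end bolts L_c = 1.0625 − 0.6875/2 = 0.71875, R_n = min(1.2×0.71875×0.75×65, 2.4×0.625×0.75×65) = 42.047 kips/bolt; interior L_c = 2.25 − 0.6875 = 1.5625, R_n = 73.125 kips/bolt. φR_n = 0.75 × (2×42.047 + 8×73.125) = 501.8 kips.
Block shear: shear path 2×[1.0625+4×2.25] = 2×10.0625 in, A_gv = 15.094, A_nv = 2×(10.0625 − 4.5×0.75)×0.75 = 10.031 in²; tension across gage: (1.625 − 1×0.75)×0.75 = 0.65625 in². R_n = min(0.6×65×10.031, 0.6×50×15.094) + 1.0×65×0.65625 = min(391.21, 452.82) + 42.656 = 433.87 kips. φR_n = 0.75 × 433.87 = 325.4 kips.
Tension yield (gross): A_g = 5.5×0.75 = 4.125 in². φR_n = 0.90 × 50 × 4.125 = 185.6 kips.
Tension rupture (net): A_n = (5.5 − 2×0.75)×0.75 = 3 in² (U = 1.0, A_e = A_n). φR_n = 0.75 × 65 × 3 = 146.3 kips.
Governing: min(156.5, 501.8, 325.4, 185.6, 146.3) = 146.3 kips → net-section rupture.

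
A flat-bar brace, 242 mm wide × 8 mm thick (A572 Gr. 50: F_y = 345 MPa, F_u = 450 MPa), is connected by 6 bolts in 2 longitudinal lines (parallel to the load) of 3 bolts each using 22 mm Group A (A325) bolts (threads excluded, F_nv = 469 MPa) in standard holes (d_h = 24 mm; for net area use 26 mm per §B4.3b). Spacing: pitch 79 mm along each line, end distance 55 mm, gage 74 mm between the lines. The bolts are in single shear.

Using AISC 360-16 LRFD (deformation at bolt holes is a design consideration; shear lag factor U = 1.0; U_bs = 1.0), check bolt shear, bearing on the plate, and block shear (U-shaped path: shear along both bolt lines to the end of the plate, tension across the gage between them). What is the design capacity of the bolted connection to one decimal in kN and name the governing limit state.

609.1 kN (block shear governs)

Bolt shear: A_b = π(22)²/4 = 380.13 mm². φR_n = 0.75 × 469 × 380.13 × 6 × 1 = 802.3 kN.
Bearing (8 mm plate, F_u = 450 MPa): end bolts L_c = 55 − 24/2 = 43, R_n = min(1.2×43×8×450, 2.4×22×8×450) = 185.76 kN/bolt; interior L_c = 79 − 24 = 55, R_n = 190.08 kN/bolt. φR_n = 0.75 × (2×185.76 + 4×190.08) = 848.9 kN.
Block shear: shear path 2×[55+2×79] = 2×213 mm, A_gv = 3408, A_nv = 2×(213 − 2.5×26)×8 = 2368 mm²; tension across gage: (74 − 1×26)×8 = 384 mm². R_n = min(0.6×450×2368, 0.6×345×3408) + 1.0×450×384 = min(639.36, 705.46) + 172.8 = 812.16 kN. φR_n = 0.75 × 812.16 = 609.1 kN.
Governing: min(802.3, 848.9, 609.1) = 609.1 kN → block shear.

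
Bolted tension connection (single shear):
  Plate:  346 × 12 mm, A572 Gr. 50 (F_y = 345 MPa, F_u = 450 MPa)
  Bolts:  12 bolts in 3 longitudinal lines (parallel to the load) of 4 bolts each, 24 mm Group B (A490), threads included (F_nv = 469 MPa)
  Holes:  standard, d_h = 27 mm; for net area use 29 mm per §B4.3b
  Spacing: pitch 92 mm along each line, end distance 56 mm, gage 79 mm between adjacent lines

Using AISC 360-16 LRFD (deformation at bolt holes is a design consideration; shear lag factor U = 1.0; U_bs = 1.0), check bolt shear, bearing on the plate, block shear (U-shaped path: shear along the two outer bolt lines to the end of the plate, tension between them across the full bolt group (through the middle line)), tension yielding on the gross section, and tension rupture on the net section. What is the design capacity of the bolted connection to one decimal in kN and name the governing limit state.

Bolt shear: A_b = π(24)²/4 = 452.39 mm². φR_n = 0.75 × 469 × 452.39 × 12 × 1 = 1909.5 kN.
Bearing (12 mm plate, F_u = 450 MPa): end bolts L_c = 56 − 27/2 = 42.5, R_n = min(1.2×42.5×12×450, 2.4×24×12×450) = 275.4 kN/bolt; interior L_c = 92 − 27 = 65, R_n = 311.04 kN/bolt. φR_n = 0.75 × (3×275.4 + 9×311.04) = 2719.2 kN.
Block shear: shear path 2×[56+3×92] = 2×332 mm, A_gv = 7968, A_nv = 2×(332 − 3.5×29)×12 = 5532 mm²; tension across gage: (158 − 2×29)×12 = 1200 mm². R_n = min(0.6×450×5532, 0.6×345×7968) + 1.0×450×1200 = min(1493.6, 1649.4) + 540 = 2033.6 kN. φR_n = 0.75 × 2033.6 = 1525.2 kN.
Tension yield (gross): A_g = 346×12 = 4152 mm². φR_n = 0.90 × 345 × 4152 = 1289.2 kN.
Tension rupture (net): A_n = (346 − 3×29)×12 = 3108 mm² (U = 1.0, A_e = A_n). φR_n = 0.75 × 450 × 3108 = 1049.0 kN.
Governing: min(1909.5, 2719.2, 1525.2, 1289.2, 1049.0) = 1049.0 kN → net-section rupture.

1049.0 kN (net-section rupture governs)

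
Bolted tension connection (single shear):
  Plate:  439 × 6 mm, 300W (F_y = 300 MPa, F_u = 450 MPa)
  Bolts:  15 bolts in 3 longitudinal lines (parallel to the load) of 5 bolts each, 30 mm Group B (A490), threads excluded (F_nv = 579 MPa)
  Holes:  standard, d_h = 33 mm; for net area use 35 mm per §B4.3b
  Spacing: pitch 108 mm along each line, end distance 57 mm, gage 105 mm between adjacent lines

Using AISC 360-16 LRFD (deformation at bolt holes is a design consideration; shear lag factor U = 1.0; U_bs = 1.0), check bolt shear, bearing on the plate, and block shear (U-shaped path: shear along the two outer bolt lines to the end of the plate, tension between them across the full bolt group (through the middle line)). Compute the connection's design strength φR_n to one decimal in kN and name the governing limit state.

1075.7 kN (block shear governs)

Bolt shear: A_b = π(30)²/4 = 706.86 mm². φR_n = 0.75 × 579 × 706.86 × 15 × 1 = 4604.3 kN.
Bearing (6 mm plate, F_u = 450 MPa): end bolts L_c = 57 − 33/2 = 40.5, R_n = min(1.2×40.5×6×450, 2.4×30×6×450) = 131.22 kN/bolt; interior L_c = 108 − 33 = 75, R_n = 194.4 kN/bolt. φR_n = 0.75 × (3×131.22 + 12×194.4) = 2044.8 kN.
Block shear: shear path 2×[57+4×108] = 2×489 mm, A_gv = 5868, A_nv = 2×(489 − 4.5×35)×6 = 3978 mm²; tension across gage: (210 − 2×35)×6 = 840 mm². R_n = min(0.6×450×3978, 0.6×300×5868) + 1.0×450×840 = min(1074.1, 1056.2) + 378 = 1434.2 kN. φR_n = 0.75 × 1434.2 = 1075.7 kN.
Governing: min(4604.3, 2044.8, 1075.7) = 1075.7 kN → block shear.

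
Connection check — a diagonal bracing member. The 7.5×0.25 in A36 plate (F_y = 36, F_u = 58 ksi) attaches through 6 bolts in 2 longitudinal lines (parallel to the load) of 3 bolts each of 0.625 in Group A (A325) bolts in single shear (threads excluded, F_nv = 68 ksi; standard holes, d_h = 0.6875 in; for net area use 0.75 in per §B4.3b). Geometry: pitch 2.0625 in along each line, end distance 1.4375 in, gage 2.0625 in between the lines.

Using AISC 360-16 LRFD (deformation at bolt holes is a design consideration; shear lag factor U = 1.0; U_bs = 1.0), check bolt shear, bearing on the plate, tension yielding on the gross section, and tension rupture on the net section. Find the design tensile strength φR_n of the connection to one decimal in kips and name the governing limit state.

Bolt shear: A_b = π(0.625)²/4 = 0.3068 in². φR_n = 0.75 × 68 × 0.3068 × 6 × 1 = 93.9 kips.
Bearing (0.25 in plate, F_u = 58 ksi): end bolts L_c = 1.4375 − 0.6875/2 = 1.09375, R_n = min(1.2×1.09375×0.25×58, 2.4×0.625×0.25×58) = 19.031 kips/bolt; interior L_c = 2.0625 − 0.6875 = 1.375, R_n = 21.75 kips/bolt. φR_n = 0.75 × (2×19.031 + 4×21.75) = 93.8 kips.
Tension yield (gross): A_g = 7.5×0.25 = 1.875 in². φR_n = 0.90 × 36 × 1.875 = 60.8 kips.
Tension rupture (net): A_n = (7.5 − 2×0.75)×0.25 = 1.5 in² (U = 1.0, A_e = A_n). φR_n = 0.75 × 58 × 1.5 = 65.3 kips.
Governing: min(93.9, 93.8, 60.8, 65.3) = 60.8 kips → gross-section yield.

60.8 kips (gross-section yield governs)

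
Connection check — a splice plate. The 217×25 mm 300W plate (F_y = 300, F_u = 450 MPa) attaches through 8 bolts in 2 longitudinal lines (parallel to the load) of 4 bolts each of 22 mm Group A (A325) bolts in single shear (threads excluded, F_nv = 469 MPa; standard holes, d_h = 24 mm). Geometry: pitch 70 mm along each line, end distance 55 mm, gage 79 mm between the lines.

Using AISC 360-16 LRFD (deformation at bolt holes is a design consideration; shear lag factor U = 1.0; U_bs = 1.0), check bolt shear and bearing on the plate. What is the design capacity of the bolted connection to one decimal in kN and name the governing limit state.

Bolt shear: A_b = π(22)²/4 = 380.13 mm². φR_n = 0.75 × 469 × 380.13 × 8 × 1 = 1069.7 kN.
Bearing (25 mm plate, F_u = 450 MPa): end bolts L_c = 55 − 24/2 = 43, R_n = min(1.2×43×25×450, 2.4×22×25×450) = 580.5 kN/bolt; interior L_c = 70 − 24 = 46, R_n = 594 kN/bolt. φR_n = 0.75 × (2×580.5 + 6×594) = 3543.8 kN.
Governing: min(1069.7, 3543.8) = 1069.7 kN → bolt shear.

1069.7 kN (bolt shear governs)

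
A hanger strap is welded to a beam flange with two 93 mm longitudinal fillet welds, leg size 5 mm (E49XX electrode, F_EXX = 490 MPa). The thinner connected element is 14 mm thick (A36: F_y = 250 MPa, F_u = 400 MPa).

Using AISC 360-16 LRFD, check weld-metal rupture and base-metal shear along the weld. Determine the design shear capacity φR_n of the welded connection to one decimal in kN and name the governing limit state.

Weld metal: throat = 0.707×5 = 3.535 mm, L = 2×93 = 186 mm. φR_n = 0.75 × 0.6 × 490 × 3.535 × 186 = 145.0 kN.
Base metal shear (14 mm plate): yield φR_n = 1.0×0.6×250×14×186 = 390.6 kN; rupture φR_n = 0.75×0.6×400×14×186 = 468.7 kN; take 390.6 kN (yield).
Governing: min(145.0, 390.6) = 145.0 kN → weld metal.

145.0 kN (weld metal governs)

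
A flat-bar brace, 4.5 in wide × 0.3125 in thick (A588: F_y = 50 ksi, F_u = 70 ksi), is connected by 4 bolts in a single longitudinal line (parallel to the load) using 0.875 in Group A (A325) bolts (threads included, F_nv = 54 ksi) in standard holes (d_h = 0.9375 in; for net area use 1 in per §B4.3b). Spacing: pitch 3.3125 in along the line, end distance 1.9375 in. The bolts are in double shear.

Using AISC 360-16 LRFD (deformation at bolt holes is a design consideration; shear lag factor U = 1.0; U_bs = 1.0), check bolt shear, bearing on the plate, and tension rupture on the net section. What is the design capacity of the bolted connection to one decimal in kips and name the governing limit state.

Bolt shear: A_b = π(0.875)²/4 = 0.60132 in². φR_n = 0.75 × 54 × 0.60132 × 4 × 2 = 194.8 kips.
Bearing (0.3125 in plate, F_u = 70 ksi): end bolts L_c = 1.9375 − 0.9375/2 = 1.46875, R_n = min(1.2×1.46875×0.3125×70, 2.4×0.875×0.3125×70) = 38.555 kips/bolt; interior L_c = 3.3125 − 0.9375 = 2.375, R_n = 45.938 kips/bolt. φR_n = 0.75 × (1×38.555 + 3×45.938) = 132.3 kips.
Tension rupture (net): A_n = (4.5 − 1×1)×0.3125 = 1.0938 in² (U = 1.0, A_e = A_n). φR_n = 0.75 × 70 × 1.0938 = 57.4 kips.
Governing: min(194.8, 132.3, 57.4) = 57.4 kips → net-section rupture.

57.4 kips (net-section rupture governs)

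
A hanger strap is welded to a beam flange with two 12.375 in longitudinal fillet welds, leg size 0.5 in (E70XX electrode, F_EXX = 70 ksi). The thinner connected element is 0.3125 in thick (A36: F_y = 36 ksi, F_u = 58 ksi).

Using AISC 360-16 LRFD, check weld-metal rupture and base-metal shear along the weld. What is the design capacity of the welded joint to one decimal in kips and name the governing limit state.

Weld metal: throat = 0.707×0.5 = 0.3535 in, L = 2×12.375 = 24.75 in. φR_n = 0.75 × 0.6 × 70 × 0.3535 × 24.75 = 275.6 kips.
Base metal shear (0.3125 in plate): yield φR_n = 1.0×0.6×36×0.3125×24.75 = 167.1 kips; rupture φR_n = 0.75×0.6×58×0.3125×24.75 = 201.9 kips; take 167.1 kips (yield).
Governing: min(275.6, 167.1) = 167.1 kips → base-metal shear.

167.1 kips (base-metal shear governs)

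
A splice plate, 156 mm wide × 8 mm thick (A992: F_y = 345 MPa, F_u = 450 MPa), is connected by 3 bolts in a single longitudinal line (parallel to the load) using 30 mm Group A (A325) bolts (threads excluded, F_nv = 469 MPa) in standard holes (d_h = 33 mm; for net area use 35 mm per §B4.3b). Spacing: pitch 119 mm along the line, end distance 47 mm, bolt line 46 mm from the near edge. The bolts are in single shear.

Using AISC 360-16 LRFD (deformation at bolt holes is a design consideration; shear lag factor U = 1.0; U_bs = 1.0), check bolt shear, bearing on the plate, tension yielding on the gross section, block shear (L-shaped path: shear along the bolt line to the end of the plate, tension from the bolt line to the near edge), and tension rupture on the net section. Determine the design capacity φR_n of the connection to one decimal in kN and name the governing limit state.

326.7 kN (net-section rupture governs)

Bolt shear: A_b = π(30)²/4 = 706.86 mm². φR_n = 0.75 × 469 × 706.86 × 3 × 1 = 745.9 kN.
Bearing (8 mm plate, F_u = 450 MPa): end bolts L_c = 47 − 33/2 = 30.5, R_n = min(1.2×30.5×8×450, 2.4×30×8×450) = 131.76 kN/bolt; interior L_c = 119 − 33 = 86, R_n = 259.2 kN/bolt. φR_n = 0.75 × (1×131.76 + 2×259.2) = 487.6 kN.
Tension yield (gross): A_g = 156×8 = 1248 mm². φR_n = 0.90 × 345 × 1248 = 387.5 kN.
Block shear: shear path 1×[47+2×119] = 1×285 mm, A_gv = 2280, A_nv = 1×(285 − 2.5×35)×8 = 1580 mm²; tension to near edge: (46 − 0.5×35)×8 = 228 mm². R_n = min(0.6×450×1580, 0.6×345×2280) + 1.0×450×228 = min(426.6, 471.96) + 102.6 = 529.2 kN. φR_n = 0.75 × 529.2 = 396.9 kN.
Tension rupture (net): A_n = (156 − 1×35)×8 = 968 mm² (U = 1.0, A_e = A_n). φR_n = 0.75 × 450 × 968 = 326.7 kN.
Governing: min(745.9, 487.6, 387.5, 396.9, 326.7) = 326.7 kN → net-section rupture.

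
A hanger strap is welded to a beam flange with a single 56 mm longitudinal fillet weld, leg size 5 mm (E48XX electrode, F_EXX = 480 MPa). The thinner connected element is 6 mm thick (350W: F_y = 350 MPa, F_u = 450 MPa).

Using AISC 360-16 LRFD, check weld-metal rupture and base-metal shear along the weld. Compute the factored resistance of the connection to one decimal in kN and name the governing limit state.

Weld metal: throat = 0.707×5 = 3.535 mm, L = 56 mm. φR_n = 0.75 × 0.6 × 480 × 3.535 × 56 = 42.8 kN.
Base metal shear (6 mm plate): yield φR_n = 1.0×0.6×350×6×56 = 70.6 kN; rupture φR_n = 0.75×0.6×450×6×56 = 68.0 kN; take 68.0 kN (rupture).
Governing: min(42.8, 68.0) = 42.8 kN → weld metal.

42.8 kN (weld metal governs)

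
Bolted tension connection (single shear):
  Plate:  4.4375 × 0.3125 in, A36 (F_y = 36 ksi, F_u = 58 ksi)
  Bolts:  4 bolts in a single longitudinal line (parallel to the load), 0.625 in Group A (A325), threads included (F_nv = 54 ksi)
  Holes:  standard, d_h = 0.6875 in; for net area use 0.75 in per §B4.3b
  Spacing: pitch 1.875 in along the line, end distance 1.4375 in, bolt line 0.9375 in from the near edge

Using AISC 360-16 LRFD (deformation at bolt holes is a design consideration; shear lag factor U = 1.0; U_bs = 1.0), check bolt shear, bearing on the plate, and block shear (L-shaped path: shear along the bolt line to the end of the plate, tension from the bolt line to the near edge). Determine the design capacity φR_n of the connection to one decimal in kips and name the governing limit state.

Bolt shear: A_b = π(0.625)²/4 = 0.3068 in². φR_n = 0.75 × 54 × 0.3068 × 4 × 1 = 49.7 kips.
Bearing (0.3125 in plate, F_u = 58 ksi): end bolts L_c = 1.4375 − 0.6875/2 = 1.09375, R_n = min(1.2×1.09375×0.3125×58, 2.4×0.625×0.3125×58) = 23.789 kips/bolt; interior L_c = 1.875 − 0.6875 = 1.1875, R_n = 25.828 kips/bolt. φR_n = 0.75 × (1×23.789 + 3×25.828) = 76.0 kips.
Block shear: shear path 1×[1.4375+3×1.875] = 1×7.0625 in, A_gv = 2.207, A_nv = 1×(7.0625 − 3.5×0.75)×0.3125 = 1.3867 in²; tension to near edge: (0.9375 − 0.5×0.75)×0.3125 = 0.17578 in². R_n = min(0.6×58×1.3867, 0.6×36×2.207) + 1.0×58×0.17578 = min(48.257, 47.671) + 10.195 = 57.866 kips. φR_n = 0.75 × 57.866 = 43.4 kips.
Governing: min(49.7, 76.0, 43.4) = 43.4 kips → block shear.

43.4 kips (block shear governs)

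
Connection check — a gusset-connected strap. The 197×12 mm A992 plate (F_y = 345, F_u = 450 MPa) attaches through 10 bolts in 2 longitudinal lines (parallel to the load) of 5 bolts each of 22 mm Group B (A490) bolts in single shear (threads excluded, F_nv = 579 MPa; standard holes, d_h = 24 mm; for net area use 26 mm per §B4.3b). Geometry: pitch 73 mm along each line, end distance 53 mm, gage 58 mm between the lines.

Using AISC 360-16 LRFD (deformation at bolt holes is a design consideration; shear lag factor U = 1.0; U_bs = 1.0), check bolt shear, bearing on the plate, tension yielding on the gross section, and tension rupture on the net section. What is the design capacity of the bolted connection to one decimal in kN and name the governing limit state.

Bolt shear: A_b = π(22)²/4 = 380.13 mm². φR_n = 0.75 × 579 × 380.13 × 10 × 1 = 1650.7 kN.
Bearing (12 mm plate, F_u = 450 MPa): end bolts L_c = 53 − 24/2 = 41, R_n = min(1.2×41×12×450, 2.4×22×12×450) = 265.68 kN/bolt; interior L_c = 73 − 24 = 49, R_n = 285.12 kN/bolt. φR_n = 0.75 × (2×265.68 + 8×285.12) = 2109.2 kN.
Tension yield (gross): A_g = 197×12 = 2364 mm². φR_n = 0.90 × 345 × 2364 = 734.0 kN.
Tension rupture (net): A_n = (197 − 2×26)×12 = 1740 mm² (U = 1.0, A_e = A_n). φR_n = 0.75 × 450 × 1740 = 587.3 kN.
Governing: min(1650.7, 2109.2, 734.0, 587.3) = 587.3 kN → net-section rupture.

587.3 kN (net-section rupture governs)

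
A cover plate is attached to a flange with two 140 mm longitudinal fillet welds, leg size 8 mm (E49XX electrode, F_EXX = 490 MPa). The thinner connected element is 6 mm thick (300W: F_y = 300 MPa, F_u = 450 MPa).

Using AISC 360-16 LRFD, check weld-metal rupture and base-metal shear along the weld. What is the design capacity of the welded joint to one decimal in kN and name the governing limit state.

302.4 kN (base-metal shear governs)

Weld metal: throat = 0.707×8 = 5.656 mm, L = 2×140 = 280 mm. φR_n = 0.75 × 0.6 × 490 × 5.656 × 280 = 349.2 kN.
Base metal shear (6 mm plate): yield φR_n = 1.0×0.6×300×6×280 = 302.4 kN; rupture φR_n = 0.75×0.6×450×6×280 = 340.2 kN; take 302.4 kN (yield).
Governing: min(349.2, 302.4) = 302.4 kN → base-metal shear.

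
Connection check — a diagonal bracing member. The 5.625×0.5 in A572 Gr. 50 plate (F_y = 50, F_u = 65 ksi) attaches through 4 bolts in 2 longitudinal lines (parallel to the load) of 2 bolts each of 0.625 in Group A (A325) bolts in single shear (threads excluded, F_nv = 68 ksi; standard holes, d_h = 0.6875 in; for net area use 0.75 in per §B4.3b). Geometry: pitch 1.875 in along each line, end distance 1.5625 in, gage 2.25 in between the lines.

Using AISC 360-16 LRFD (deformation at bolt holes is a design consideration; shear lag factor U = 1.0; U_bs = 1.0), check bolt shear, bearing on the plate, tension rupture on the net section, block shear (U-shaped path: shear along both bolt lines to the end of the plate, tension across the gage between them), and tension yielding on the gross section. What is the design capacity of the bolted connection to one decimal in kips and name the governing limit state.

Bolt shear: A_b = π(0.625)²/4 = 0.3068 in². φR_n = 0.75 × 68 × 0.3068 × 4 × 1 = 62.6 kips.
Bearing (0.5 in plate, F_u = 65 ksi): end bolts L_c = 1.5625 − 0.6875/2 = 1.21875, R_n = min(1.2×1.21875×0.5×65, 2.4×0.625×0.5×65) = 47.531 kips/bolt; interior L_c = 1.875 − 0.6875 = 1.1875, R_n = 46.313 kips/bolt. φR_n = 0.75 × (2×47.531 + 2×46.313) = 140.8 kips.
Tension rupture (net): A_n = (5.625 − 2×0.75)×0.5 = 2.0625 in² (U = 1.0, A_e = A_n). φR_n = 0.75 × 65 × 2.0625 = 100.5 kips.
Block shear: shear path 2×[1.5625+1×1.875] = 2×3.4375 in, A_gv = 3.4375, A_nv = 2×(3.4375 − 1.5×0.75)×0.5 = 2.3125 in²; tension across gage: (2.25 − 1×0.75)×0.5 = 0.75 in². R_n = min(0.6×65×2.3125, 0.6×50×3.4375) + 1.0×65×0.75 = min(90.188, 103.13) + 48.75 = 138.94 kips. φR_n = 0.75 × 138.94 = 104.2 kips.
Tension yield (gross): A_g = 5.625×0.5 = 2.8125 in². φR_n = 0.90 × 50 × 2.8125 = 126.6 kips.
Governing: min(62.6, 140.8, 100.5, 104.2, 126.6) = 62.6 kips → bolt shear.

62.6 kips (bolt shear governs)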